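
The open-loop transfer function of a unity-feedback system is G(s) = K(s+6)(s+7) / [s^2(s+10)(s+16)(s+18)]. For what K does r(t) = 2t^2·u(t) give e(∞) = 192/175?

250

The open loop has two poles at the origin → type 2 system.
K_a = lim_{s→0} s^2·G(s) = K·6·7 / (10·16·18) = (7/480)·K.
e_ss = 4/K_a = 192/175 ⇒ K_a = 175/48 ⇒ K = (175/48)/(7/480) = 250.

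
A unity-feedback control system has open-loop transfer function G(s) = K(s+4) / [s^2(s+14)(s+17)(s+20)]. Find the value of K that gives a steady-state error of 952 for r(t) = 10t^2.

The open loop has two poles at the origin → type 2 system.
K_a = lim_{s→0} s^2·G(s) = K·4 / (14·17·20) = (1/1190)·K.
e_ss = 20/K_a = 952 ⇒ K_a = 5/238 ⇒ K = (5/238)/(1/1190) = 25.

25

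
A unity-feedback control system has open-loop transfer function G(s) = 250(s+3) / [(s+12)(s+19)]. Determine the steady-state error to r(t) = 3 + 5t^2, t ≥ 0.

infinity

System type = 0 (no poles at s=0). Treating each term separately:
  • 3: e_ss = 3/(1+K_p) with K_p=125/38 → 114/163.
  • 5t^2: a type-0 system cannot track it, e_ss → ∞.
The unbounded component dominates.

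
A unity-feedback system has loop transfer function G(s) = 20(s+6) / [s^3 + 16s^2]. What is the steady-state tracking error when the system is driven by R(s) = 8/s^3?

16/15

The denominator has no term below 16s^2 — 2 poles at s=0, type 2.
K_a = lim_{s→0} s^2·G(s) = 20·6 / 16 = 7.5.
r(t) = 4t^2 gives R(s) = 8/s^3.
e_ss = 8/K_a = 8/7.5 = 16/15.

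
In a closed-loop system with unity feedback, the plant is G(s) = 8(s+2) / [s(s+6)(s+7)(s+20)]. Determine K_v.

2/105

System type = 1 (one pole at s=0).
K_v = lim_{s→0} s·G(s) = 8·2 / (6·7·20) = 2/105.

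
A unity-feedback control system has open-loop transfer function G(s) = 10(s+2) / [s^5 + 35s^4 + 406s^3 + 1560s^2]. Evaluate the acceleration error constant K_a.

1/78

Lowest-order denominator term is 1560s^2, so the open loop has 2 poles at the origin → type 2 system.
K_a = lim_{s→0} s^2·G(s) = 10·2 / 1560 = 1/78.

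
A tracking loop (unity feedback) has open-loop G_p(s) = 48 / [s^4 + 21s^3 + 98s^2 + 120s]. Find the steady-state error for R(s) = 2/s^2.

5

Factoring s from the denominator leaves a polynomial with constant term 120, so the system is type 1.
K_v = lim_{s→0} s·G_p(s) = 48 / 120 = 0.4.
e_ss = 2/K_v = 2/0.4 = 5.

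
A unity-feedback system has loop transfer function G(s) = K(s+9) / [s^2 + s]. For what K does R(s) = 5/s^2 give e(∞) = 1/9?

5

The denominator has no term below s — 1 pole at s=0, type 1.
K_v = lim_{s→0} s·G(s) = K·9 / 1 = 9·K.
e_ss = 5/K_v = 1/9 ⇒ K_v = 45 ⇒ K = 45/9 = 5.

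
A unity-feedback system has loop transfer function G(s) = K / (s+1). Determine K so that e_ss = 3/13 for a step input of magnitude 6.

25

The open loop has no poles at the origin → type 0 system.
K_p = lim_{s→0} G(s) = K / (1) = 1·K.
e_ss = 6/(1 + K_p) = 3/13 ⇒ 1 + 1·K = 26 ⇒ K = 25.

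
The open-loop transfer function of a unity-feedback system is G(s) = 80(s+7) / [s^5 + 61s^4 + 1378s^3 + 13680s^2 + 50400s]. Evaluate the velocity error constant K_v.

1/90

The denominator has no term below 50400s — 1 pole at s=0, type 1.
K_v = lim_{s→0} s·G(s) = 80·7 / 50400 = 1/90.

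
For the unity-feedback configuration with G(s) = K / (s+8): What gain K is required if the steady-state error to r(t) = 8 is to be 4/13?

The open loop has no poles at the origin → type 0 system.
K_p = lim_{s→0} G(s) = K / (8) = 0.125·K.
e_ss = 8/(1 + K_p) = 4/13 ⇒ 1 + 0.125·K = 26 ⇒ K = 200.

200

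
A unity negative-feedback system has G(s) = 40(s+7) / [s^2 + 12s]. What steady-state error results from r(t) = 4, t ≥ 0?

0

Factoring s from the denominator leaves a polynomial with constant term 12, so the system is type 1.
K_p = ∞ for a type-1 system; e_ss to a step is zero.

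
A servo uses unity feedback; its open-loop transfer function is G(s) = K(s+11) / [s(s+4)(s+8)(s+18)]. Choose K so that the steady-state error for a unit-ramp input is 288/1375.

System type = 1 (one pole at s=0).
K_v = lim_{s→0} s·G(s) = K·11 / (4·8·18) = (11/576)·K.
e_ss = 1/K_v = 288/1375 ⇒ K_v = 1375/288 ⇒ K = (1375/288)/(11/576) = 250.

250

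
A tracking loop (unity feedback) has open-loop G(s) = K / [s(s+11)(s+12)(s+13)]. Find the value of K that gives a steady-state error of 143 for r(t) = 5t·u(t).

G(s) has one factor of s in the denominator, so the system is type 1.
K_v = lim_{s→0} s·G(s) = K / (11·12·13) = (1/1716)·K.
e_ss = 5/K_v = 143 ⇒ K_v = 5/143 ⇒ K = (5/143)/(1/1716) = 60.

60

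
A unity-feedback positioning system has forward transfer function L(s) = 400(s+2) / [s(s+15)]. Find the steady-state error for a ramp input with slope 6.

One free integrator in L(s): this is a type 1 system.
K_v = lim_{s→0} s·L(s) = 400·2 / (15) = 160/3.
e_ss = 6/K_v = 6/(160/3) = 0.1125.

0.1125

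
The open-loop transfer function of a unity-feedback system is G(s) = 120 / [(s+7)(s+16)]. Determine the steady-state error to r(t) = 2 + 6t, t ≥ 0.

System type = 0 (no poles at s=0). Taking each input component in turn:
  • 2: e_ss = 2/(1+K_p) with K_p=15/14 → 28/29.
  • 6t: a type-0 system cannot track it, e_ss → ∞.
The unbounded component dominates.

infinity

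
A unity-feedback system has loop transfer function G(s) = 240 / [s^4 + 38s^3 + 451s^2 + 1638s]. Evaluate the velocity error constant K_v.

40/273

The denominator has no term below 1638s — 1 pole at s=0, type 1.
K_v = lim_{s→0} s·G(s) = 240 / 1638 = 40/273.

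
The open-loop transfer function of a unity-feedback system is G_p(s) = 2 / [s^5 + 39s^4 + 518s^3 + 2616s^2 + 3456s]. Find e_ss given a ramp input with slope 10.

17280

Lowest-order denominator term is 3456s, so the open loop has 1 pole at the origin → type 1 system.
K_v = lim_{s→0} s·G_p(s) = 2 / 3456 = 1/1728.
e_ss = 10/K_v = 10/(1/1728) = 17280.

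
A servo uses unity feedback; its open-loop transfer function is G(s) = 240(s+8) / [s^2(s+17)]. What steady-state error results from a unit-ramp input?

0

System type = 2 (two poles at s=0).
A type-2 system has K_v = ∞, so it tracks a ramp input with zero steady-state error.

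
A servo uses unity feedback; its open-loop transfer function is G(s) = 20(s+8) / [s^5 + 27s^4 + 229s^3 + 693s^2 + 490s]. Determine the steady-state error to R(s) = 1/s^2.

Factoring s from the denominator leaves a polynomial with constant term 490, so the system is type 1.
K_v = lim_{s→0} s·G(s) = 20·8 / 490 = 16/49.
e_ss = 1/K_v = 1/(16/49) = 3.0625.

3.0625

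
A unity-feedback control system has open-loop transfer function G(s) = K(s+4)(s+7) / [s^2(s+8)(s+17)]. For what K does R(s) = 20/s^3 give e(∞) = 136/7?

System type = 2 (two poles at s=0).
K_a = lim_{s→0} s^2·G(s) = K·4·7 / (8·17) = (7/34)·K.
e_ss = 20/K_a = 136/7 ⇒ K_a = 35/34 ⇒ K = (35/34)/(7/34) = 5.

5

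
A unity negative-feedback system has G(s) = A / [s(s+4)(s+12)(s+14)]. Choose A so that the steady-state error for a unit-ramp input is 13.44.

50

One free integrator in G(s): this is a type 1 system.
K_v = lim_{s→0} s·G(s) = A / (4·12·14) = (1/672)·A.
e_ss = 1/K_v = 13.44 ⇒ K_v = 25/336 ⇒ A = (25/336)/(1/672) = 50.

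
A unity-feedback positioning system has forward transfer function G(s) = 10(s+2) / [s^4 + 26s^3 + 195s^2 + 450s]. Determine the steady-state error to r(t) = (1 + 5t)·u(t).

112.5

Factoring s from the denominator leaves a polynomial with constant term 450, so the system is type 1. Treating each term separately:
  • 1: tracked with zero error.
  • 5t: e_ss = 5/K_v with K_v=2/45 → 112.5.
Total e_ss = 112.5.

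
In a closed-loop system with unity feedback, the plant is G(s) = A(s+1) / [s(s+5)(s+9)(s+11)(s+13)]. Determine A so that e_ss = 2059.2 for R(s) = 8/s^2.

25

System type = 1 (one pole at s=0).
K_v = lim_{s→0} s·G(s) = A·1 / (5·9·11·13) = (1/6435)·A.
e_ss = 8/K_v = 2059.2 ⇒ K_v = 5/1287 ⇒ A = (5/1287)/(1/6435) = 25.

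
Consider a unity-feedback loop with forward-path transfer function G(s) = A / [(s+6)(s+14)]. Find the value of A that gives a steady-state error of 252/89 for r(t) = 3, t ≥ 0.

5

The open loop has no poles at the origin → type 0 system.
K_p = lim_{s→0} G(s) = A / (6·14) = (1/84)·A.
e_ss = 3/(1 + K_p) = 252/89 ⇒ 1 + (1/84)·A = 89/84 ⇒ A = 5.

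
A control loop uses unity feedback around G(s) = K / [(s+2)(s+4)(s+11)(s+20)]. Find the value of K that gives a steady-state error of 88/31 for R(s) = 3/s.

100

The open loop has no poles at the origin → type 0 system.
K_p = lim_{s→0} G(s) = K / (2·4·11·20) = (1/1760)·K.
e_ss = 3/(1 + K_p) = 88/31 ⇒ 1 + (1/1760)·K = 93/88 ⇒ K = 100.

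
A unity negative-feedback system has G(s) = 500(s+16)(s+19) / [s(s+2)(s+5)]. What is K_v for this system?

One free integrator in G(s): this is a type 1 system.
K_v = lim_{s→0} s·G(s) = 500·16·19 / (2·5) = 15200.

15200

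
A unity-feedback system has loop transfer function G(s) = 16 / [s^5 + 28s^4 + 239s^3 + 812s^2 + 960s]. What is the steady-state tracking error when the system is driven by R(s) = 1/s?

0

Lowest-order denominator term is 960s, so the open loop has 1 pole at the origin → type 1 system.
K_p = ∞ for a type-1 system; e_ss to a step is zero.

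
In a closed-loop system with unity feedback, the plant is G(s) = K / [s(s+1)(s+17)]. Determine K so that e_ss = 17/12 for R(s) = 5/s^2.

System type = 1 (one pole at s=0).
K_v = lim_{s→0} s·G(s) = K / (1·17) = (1/17)·K.
e_ss = 5/K_v = 17/12 ⇒ K_v = 60/17 ⇒ K = (60/17)/(1/17) = 60.

60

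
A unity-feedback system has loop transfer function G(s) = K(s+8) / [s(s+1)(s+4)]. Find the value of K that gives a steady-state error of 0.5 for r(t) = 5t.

5

System type = 1 (one pole at s=0).
K_v = lim_{s→0} s·G(s) = K·8 / (1·4) = 2·K.
e_ss = 5/K_v = 0.5 ⇒ K_v = 10 ⇒ K = 10/2 = 5.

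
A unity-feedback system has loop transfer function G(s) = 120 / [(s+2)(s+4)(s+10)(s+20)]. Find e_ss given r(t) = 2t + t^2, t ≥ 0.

System type = 0 (no poles at s=0). Treating each term separately:
  • 2t: a type-0 system cannot track it, e_ss → ∞.
  • t^2: a type-0 system cannot track it, e_ss → ∞.
The unbounded component dominates.

infinity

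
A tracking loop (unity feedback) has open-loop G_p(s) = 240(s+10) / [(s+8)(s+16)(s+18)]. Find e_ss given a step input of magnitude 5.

No free integrators in G_p(s): this is a type 0 system.
K_p = lim_{s→0} G_p(s) = 240·10 / (8·16·18) = 25/24.
e_ss = 5/(1 + K_p) = 5/(49/24) = 120/49.

120/49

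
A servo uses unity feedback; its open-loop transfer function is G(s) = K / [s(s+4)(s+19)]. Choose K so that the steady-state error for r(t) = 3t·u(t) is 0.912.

250

G(s) has one factor of s in the denominator, so the system is type 1.
K_v = lim_{s→0} s·G(s) = K / (4·19) = (1/76)·K.
e_ss = 3/K_v = 0.912 ⇒ K_v = 125/38 ⇒ K = (125/38)/(1/76) = 250.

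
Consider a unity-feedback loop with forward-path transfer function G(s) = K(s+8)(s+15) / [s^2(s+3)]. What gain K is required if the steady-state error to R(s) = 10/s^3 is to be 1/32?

Two free integrators in G(s): this is a type 2 system.
K_a = lim_{s→0} s^2·G(s) = K·8·15 / (3) = 40·K.
e_ss = 10/K_a = 1/32 ⇒ K_a = 320 ⇒ K = 320/40 = 8.

8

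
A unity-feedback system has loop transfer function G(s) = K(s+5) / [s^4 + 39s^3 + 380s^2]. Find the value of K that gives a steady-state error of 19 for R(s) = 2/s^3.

8

Lowest-order denominator term is 380s^2, so the open loop has 2 poles at the origin → type 2 system.
K_a = lim_{s→0} s^2·G(s) = K·5 / 380 = (1/76)·K.
e_ss = 2/K_a = 19 ⇒ K_a = 2/19 ⇒ K = (2/19)/(1/76) = 8.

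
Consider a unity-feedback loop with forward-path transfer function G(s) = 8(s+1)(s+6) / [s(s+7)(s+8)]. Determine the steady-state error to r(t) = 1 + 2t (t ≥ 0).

One free integrator in G(s): this is a type 1 system. Treating each term separately:
  • 1: tracked with zero error.
  • 2t: e_ss = 2/K_v with K_v=6/7 → 7/3.
Total e_ss = 7/3.

7/3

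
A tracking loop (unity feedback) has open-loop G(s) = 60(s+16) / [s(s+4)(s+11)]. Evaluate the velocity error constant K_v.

System type = 1 (one pole at s=0).
K_v = lim_{s→0} s·G(s) = 60·16 / (4·11) = 240/11.

240/11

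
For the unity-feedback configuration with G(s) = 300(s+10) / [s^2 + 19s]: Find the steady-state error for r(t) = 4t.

Factoring s from the denominator leaves a polynomial with constant term 19, so the system is type 1.
K_v = lim_{s→0} s·G(s) = 300·10 / 19 = 3000/19.
e_ss = 4/K_v = 4/(3000/19) = 19/750.

19/750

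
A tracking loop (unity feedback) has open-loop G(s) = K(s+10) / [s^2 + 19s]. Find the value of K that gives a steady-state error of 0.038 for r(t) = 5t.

250

The denominator has no term below 19s — 1 pole at s=0, type 1.
K_v = lim_{s→0} s·G(s) = K·10 / 19 = (10/19)·K.
e_ss = 5/K_v = 0.038 ⇒ K_v = 2500/19 ⇒ K = (2500/19)/(10/19) = 250.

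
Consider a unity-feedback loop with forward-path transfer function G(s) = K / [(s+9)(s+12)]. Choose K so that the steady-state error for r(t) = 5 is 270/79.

50

No free integrators in G(s): this is a type 0 system.
K_p = lim_{s→0} G(s) = K / (9·12) = (1/108)·K.
e_ss = 5/(1 + K_p) = 270/79 ⇒ 1 + (1/108)·K = 79/54 ⇒ K = 50.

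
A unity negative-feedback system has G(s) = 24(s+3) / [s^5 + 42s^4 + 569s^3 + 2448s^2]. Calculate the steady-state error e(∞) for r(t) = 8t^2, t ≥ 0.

Factoring s^2 from the denominator leaves a polynomial with constant term 2448, so the system is type 2.
K_a = lim_{s→0} s^2·G(s) = 24·3 / 2448 = 1/34.
r(t) = 8t^2 gives R(s) = 16/s^3.
e_ss = 16/K_a = 16/(1/34) = 544.

544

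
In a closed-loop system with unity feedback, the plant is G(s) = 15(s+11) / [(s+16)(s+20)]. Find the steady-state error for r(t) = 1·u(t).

The open loop has no poles at the origin → type 0 system.
K_p = lim_{s→0} G(s) = 15·11 / (16·20) = 33/64.
e_ss = 1/(1 + K_p) = 1/(97/64) = 64/97.

64/97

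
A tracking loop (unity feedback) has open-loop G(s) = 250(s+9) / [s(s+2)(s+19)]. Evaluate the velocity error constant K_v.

One free integrator in G(s): this is a type 1 system.
K_v = lim_{s→0} s·G(s) = 250·9 / (2·19) = 1125/19.

1125/19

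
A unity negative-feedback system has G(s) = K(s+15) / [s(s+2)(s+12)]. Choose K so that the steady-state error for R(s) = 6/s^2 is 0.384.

25

The open loop has one pole at the origin → type 1 system.
K_v = lim_{s→0} s·G(s) = K·15 / (2·12) = 0.625·K.
e_ss = 6/K_v = 0.384 ⇒ K_v = 15.625 ⇒ K = 15.625/0.625 = 25.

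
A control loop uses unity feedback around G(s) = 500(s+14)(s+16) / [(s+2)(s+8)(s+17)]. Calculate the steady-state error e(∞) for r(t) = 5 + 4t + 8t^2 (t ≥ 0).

No free integrators in G(s): this is a type 0 system. Taking each input component in turn:
  • 5: e_ss = 5/(1+K_p) with K_p=7000/17 → 85/7017.
  • 4t: a type-0 system cannot track it, e_ss → ∞.
  • 8t^2: a type-0 system cannot track it, e_ss → ∞.
The unbounded component dominates.

infinity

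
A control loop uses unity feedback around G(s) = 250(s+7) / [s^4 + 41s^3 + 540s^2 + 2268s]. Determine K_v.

Lowest-order denominator term is 2268s, so the open loop has 1 pole at the origin → type 1 system.
K_v = lim_{s→0} s·G(s) = 250·7 / 2268 = 125/162.

125/162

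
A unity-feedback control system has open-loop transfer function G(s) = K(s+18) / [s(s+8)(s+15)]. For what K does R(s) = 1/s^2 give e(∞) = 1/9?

The open loop has one pole at the origin → type 1 system.
K_v = lim_{s→0} s·G(s) = K·18 / (8·15) = 0.15·K.
e_ss = 1/K_v = 1/9 ⇒ K_v = 9 ⇒ K = 9/0.15 = 60.

60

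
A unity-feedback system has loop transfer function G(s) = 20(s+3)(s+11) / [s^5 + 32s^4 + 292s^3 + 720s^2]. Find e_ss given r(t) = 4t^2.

Lowest-order denominator term is 720s^2, so the open loop has 2 poles at the origin → type 2 system.
K_a = lim_{s→0} s^2·G(s) = 20·3·11 / 720 = 11/12.
r(t) = 4t^2 gives R(s) = 8/s^3.
e_ss = 8/K_a = 8/(11/12) = 96/11.

96/11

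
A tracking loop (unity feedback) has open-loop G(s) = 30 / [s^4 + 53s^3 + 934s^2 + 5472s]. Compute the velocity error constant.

5/912

The denominator has no term below 5472s — 1 pole at s=0, type 1.
K_v = lim_{s→0} s·G(s) = 30 / 5472 = 5/912.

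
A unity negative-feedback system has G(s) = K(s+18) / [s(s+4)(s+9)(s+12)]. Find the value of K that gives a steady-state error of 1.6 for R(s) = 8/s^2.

The open loop has one pole at the origin → type 1 system.
K_v = lim_{s→0} s·G(s) = K·18 / (4·9·12) = (1/24)·K.
e_ss = 8/K_v = 1.6 ⇒ K_v = 5 ⇒ K = 5/(1/24) = 120.

120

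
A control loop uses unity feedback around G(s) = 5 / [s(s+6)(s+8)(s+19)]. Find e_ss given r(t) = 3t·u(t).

547.2

System type = 1 (one pole at s=0).
K_v = lim_{s→0} s·G(s) = 5 / (6·8·19) = 5/912.
e_ss = 3/K_v = 3/(5/912) = 547.2.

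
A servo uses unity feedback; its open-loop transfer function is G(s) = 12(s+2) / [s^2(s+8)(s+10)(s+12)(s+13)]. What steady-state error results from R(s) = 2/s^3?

1040

System type = 2 (two poles at s=0).
K_a = lim_{s→0} s^2·G(s) = 12·2 / (8·10·12·13) = 1/520.
r(t) = t^2 gives R(s) = 2/s^3.
e_ss = 2/K_a = 2/(1/520) = 1040.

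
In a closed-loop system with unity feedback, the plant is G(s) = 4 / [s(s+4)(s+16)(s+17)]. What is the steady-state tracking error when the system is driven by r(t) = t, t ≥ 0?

System type = 1 (one pole at s=0).
K_v = lim_{s→0} s·G(s) = 4 / (4·16·17) = 1/272.
e_ss = 1/K_v = 1/(1/272) = 272.

272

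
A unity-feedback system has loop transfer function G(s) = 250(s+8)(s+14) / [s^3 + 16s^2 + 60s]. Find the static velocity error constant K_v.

Factoring s from the denominator leaves a polynomial with constant term 60, so the system is type 1.
K_v = lim_{s→0} s·G(s) = 250·8·14 / 60 = 1400/3.

1400/3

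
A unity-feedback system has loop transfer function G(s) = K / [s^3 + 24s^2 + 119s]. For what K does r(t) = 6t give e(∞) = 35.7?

20

The denominator has no term below 119s — 1 pole at s=0, type 1.
K_v = lim_{s→0} s·G(s) = K / 119 = (1/119)·K.
e_ss = 6/K_v = 35.7 ⇒ K_v = 20/119 ⇒ K = (20/119)/(1/119) = 20.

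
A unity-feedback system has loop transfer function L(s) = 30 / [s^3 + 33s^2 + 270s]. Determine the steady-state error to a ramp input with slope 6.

54

The denominator has no term below 270s — 1 pole at s=0, type 1.
K_v = lim_{s→0} s·L(s) = 30 / 270 = 1/9.
e_ss = 6/K_v = 6/(1/9) = 54.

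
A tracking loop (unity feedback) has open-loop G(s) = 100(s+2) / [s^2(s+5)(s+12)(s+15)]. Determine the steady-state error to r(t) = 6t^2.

G(s) has two factors of s in the denominator, so the system is type 2.
K_a = lim_{s→0} s^2·G(s) = 100·2 / (5·12·15) = 2/9.
r(t) = 6t^2 gives R(s) = 12/s^3.
e_ss = 12/K_a = 12/(2/9) = 54.

54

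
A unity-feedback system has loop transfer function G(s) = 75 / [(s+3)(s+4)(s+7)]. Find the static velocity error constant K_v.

0

G(s) has no factors of s in the denominator, so the system is type 0.
K_v = lim_{s→0} s·G(s) = 0 (the extra factor of s kills the finite limit).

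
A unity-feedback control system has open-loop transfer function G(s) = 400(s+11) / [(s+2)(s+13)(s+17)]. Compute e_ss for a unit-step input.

221/2421

System type = 0 (no poles at s=0).
K_p = lim_{s→0} G(s) = 400·11 / (2·13·17) = 2200/221.
e_ss = 1/(1 + K_p) = 1/(2421/221) = 221/2421.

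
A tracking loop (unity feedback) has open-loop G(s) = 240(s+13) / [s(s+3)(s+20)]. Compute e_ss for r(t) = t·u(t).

1/52

G(s) has one factor of s in the denominator, so the system is type 1.
K_v = lim_{s→0} s·G(s) = 240·13 / (3·20) = 52.
e_ss = 1/K_v = 1/52.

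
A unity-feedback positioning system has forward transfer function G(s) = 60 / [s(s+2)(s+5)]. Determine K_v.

G(s) has one factor of s in the denominator, so the system is type 1.
K_v = lim_{s→0} s·G(s) = 60 / (2·5) = 6.

6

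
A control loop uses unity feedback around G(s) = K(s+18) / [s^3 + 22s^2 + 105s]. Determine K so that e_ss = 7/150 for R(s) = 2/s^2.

Lowest-order denominator term is 105s, so the open loop has 1 pole at the origin → type 1 system.
K_v = lim_{s→0} s·G(s) = K·18 / 105 = (6/35)·K.
e_ss = 2/K_v = 7/150 ⇒ K_v = 300/7 ⇒ K = (300/7)/(6/35) = 250.

250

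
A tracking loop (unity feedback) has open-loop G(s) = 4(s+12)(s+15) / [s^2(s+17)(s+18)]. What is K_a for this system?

40/17

System type = 2 (two poles at s=0).
K_a = lim_{s→0} s^2·G(s) = 4·12·15 / (17·18) = 40/17.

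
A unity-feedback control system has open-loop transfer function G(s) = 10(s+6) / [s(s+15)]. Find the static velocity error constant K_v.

4

G(s) has one factor of s in the denominator, so the system is type 1.
K_v = lim_{s→0} s·G(s) = 10·6 / (15) = 4.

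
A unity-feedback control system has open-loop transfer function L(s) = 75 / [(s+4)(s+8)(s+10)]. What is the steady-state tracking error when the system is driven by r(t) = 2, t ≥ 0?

The open loop has no poles at the origin → type 0 system.
K_p = lim_{s→0} L(s) = 75 / (4·8·10) = 15/64.
e_ss = 2/(1 + K_p) = 2/(79/64) = 128/79.

128/79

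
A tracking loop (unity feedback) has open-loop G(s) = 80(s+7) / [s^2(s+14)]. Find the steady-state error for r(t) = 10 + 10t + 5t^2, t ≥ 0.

0.25

System type = 2 (two poles at s=0). Taking each input component in turn:
  • 10: tracked with zero error.
  • 10t: tracked with zero error.
  • 5t^2: e_ss = 10/K_a with K_a=40 → 0.25.
Total e_ss = 0.25.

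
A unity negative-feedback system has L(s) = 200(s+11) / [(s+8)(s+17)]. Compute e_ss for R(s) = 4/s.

The open loop has no poles at the origin → type 0 system.
K_p = lim_{s→0} L(s) = 200·11 / (8·17) = 275/17.
e_ss = 4/(1 + K_p) = 4/(292/17) = 17/73.

17/73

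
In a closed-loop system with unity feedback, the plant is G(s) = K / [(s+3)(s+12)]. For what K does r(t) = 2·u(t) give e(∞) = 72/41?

No free integrators in G(s): this is a type 0 system.
K_p = lim_{s→0} G(s) = K / (3·12) = (1/36)·K.
e_ss = 2/(1 + K_p) = 72/41 ⇒ 1 + (1/36)·K = 41/36 ⇒ K = 5.

5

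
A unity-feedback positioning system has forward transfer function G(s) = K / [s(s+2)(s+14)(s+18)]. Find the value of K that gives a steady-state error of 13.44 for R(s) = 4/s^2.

150

The open loop has one pole at the origin → type 1 system.
K_v = lim_{s→0} s·G(s) = K / (2·14·18) = (1/504)·K.
e_ss = 4/K_v = 13.44 ⇒ K_v = 25/84 ⇒ K = (25/84)/(1/504) = 150.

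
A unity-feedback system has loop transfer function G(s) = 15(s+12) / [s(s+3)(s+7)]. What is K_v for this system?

60/7

One free integrator in G(s): this is a type 1 system.
K_v = lim_{s→0} s·G(s) = 15·12 / (3·7) = 60/7.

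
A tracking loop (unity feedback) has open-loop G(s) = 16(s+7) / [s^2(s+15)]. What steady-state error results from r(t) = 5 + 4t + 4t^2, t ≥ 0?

System type = 2 (two poles at s=0). By superposition:
  • 5: tracked with zero error.
  • 4t: tracked with zero error.
  • 4t^2: e_ss = 8/K_a with K_a=112/15 → 15/14.
Total e_ss = 15/14.

15/14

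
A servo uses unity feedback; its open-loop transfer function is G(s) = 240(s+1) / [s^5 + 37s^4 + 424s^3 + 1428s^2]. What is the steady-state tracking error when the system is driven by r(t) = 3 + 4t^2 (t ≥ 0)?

47.6

Factoring s^2 from the denominator leaves a polynomial with constant term 1428, so the system is type 2. Treating each term separately:
  • 3: tracked with zero error.
  • 4t^2: e_ss = 8/K_a with K_a=20/119 → 47.6.
Total e_ss = 47.6.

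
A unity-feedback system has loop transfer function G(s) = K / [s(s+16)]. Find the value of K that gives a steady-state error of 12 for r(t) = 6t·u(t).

8

G(s) has one factor of s in the denominator, so the system is type 1.
K_v = lim_{s→0} s·G(s) = K / (16) = 0.0625·K.
e_ss = 6/K_v = 12 ⇒ K_v = 0.5 ⇒ K = 0.5/0.0625 = 8.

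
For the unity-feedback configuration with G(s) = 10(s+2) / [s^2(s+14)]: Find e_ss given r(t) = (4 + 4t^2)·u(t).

5.6

System type = 2 (two poles at s=0). Treating each term separately:
  • 4: tracked with zero error.
  • 4t^2: e_ss = 8/K_a with K_a=10/7 → 5.6.
Total e_ss = 5.6.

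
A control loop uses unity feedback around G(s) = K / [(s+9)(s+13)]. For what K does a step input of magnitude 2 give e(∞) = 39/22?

15

The open loop has no poles at the origin → type 0 system.
K_p = lim_{s→0} G(s) = K / (9·13) = (1/117)·K.
e_ss = 2/(1 + K_p) = 39/22 ⇒ 1 + (1/117)·K = 44/39 ⇒ K = 15.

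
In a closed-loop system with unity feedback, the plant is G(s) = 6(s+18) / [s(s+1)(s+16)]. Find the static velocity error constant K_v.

6.75

System type = 1 (one pole at s=0).
K_v = lim_{s→0} s·G(s) = 6·18 / (1·16) = 6.75.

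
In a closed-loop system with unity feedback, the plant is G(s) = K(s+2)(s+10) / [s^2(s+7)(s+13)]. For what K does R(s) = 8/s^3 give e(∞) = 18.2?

Two free integrators in G(s): this is a type 2 system.
K_a = lim_{s→0} s^2·G(s) = K·2·10 / (7·13) = (20/91)·K.
e_ss = 8/K_a = 18.2 ⇒ K_a = 40/91 ⇒ K = (40/91)/(20/91) = 2.

2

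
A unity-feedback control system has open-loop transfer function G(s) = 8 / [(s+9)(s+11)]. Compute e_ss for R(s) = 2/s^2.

infinity

The open loop has no poles at the origin → type 0 system.
For a type-0 system K_v = 0, so e_ss to a ramp input is unbounded.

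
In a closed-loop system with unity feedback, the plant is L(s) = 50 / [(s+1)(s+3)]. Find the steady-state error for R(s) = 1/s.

3/53

L(s) has no factors of s in the denominator, so the system is type 0.
K_p = lim_{s→0} L(s) = 50 / (1·3) = 50/3.
e_ss = 1/(1 + K_p) = 1/(53/3) = 3/53.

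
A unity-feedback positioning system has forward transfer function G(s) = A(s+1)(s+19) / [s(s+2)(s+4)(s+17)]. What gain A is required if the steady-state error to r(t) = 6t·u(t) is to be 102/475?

One free integrator in G(s): this is a type 1 system.
K_v = lim_{s→0} s·G(s) = A·1·19 / (2·4·17) = (19/136)·A.
e_ss = 6/K_v = 102/475 ⇒ K_v = 475/17 ⇒ A = (475/17)/(19/136) = 200.

200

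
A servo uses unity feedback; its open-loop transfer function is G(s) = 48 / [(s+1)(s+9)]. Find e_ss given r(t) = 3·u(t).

9/19

No free integrators in G(s): this is a type 0 system.
K_p = lim_{s→0} G(s) = 48 / (1·9) = 16/3.
e_ss = 3/(1 + K_p) = 3/(19/3) = 9/19.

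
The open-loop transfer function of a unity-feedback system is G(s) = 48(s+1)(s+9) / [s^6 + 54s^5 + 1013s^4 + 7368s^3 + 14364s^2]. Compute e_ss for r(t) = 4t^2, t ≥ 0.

266

The denominator has no term below 14364s^2 — 2 poles at s=0, type 2.
K_a = lim_{s→0} s^2·G(s) = 48·1·9 / 14364 = 4/133.
r(t) = 4t^2 gives R(s) = 8/s^3.
e_ss = 8/K_a = 8/(4/133) = 266.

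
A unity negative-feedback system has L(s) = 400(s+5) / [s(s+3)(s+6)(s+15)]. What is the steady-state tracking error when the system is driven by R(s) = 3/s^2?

0.405

System type = 1 (one pole at s=0).
K_v = lim_{s→0} s·L(s) = 400·5 / (3·6·15) = 200/27.
e_ss = 3/K_v = 3/(200/27) = 0.405.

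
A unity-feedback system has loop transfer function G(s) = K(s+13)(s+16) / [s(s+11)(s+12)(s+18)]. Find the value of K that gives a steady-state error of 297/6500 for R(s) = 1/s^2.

G(s) has one factor of s in the denominator, so the system is type 1.
K_v = lim_{s→0} s·G(s) = K·13·16 / (11·12·18) = (26/297)·K.
e_ss = 1/K_v = 297/6500 ⇒ K_v = 6500/297 ⇒ K = (6500/297)/(26/297) = 250.

250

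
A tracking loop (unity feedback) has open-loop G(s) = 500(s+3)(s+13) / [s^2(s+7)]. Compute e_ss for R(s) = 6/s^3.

7/3250

G(s) has two factors of s in the denominator, so the system is type 2.
K_a = lim_{s→0} s^2·G(s) = 500·3·13 / (7) = 19500/7.
r(t) = 3t^2 gives R(s) = 6/s^3.
e_ss = 6/K_a = 6/(19500/7) = 7/3250.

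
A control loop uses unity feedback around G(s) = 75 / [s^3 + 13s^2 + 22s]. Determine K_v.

75/22

Lowest-order denominator term is 22s, so the open loop has 1 pole at the origin → type 1 system.
K_v = lim_{s→0} s·G(s) = 75 / 22 = 75/22.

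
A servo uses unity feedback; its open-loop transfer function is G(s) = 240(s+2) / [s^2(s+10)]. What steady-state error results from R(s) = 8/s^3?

System type = 2 (two poles at s=0).
K_a = lim_{s→0} s^2·G(s) = 240·2 / (10) = 48.
r(t) = 4t^2 gives R(s) = 8/s^3.
e_ss = 8/K_a = 8/48 = 1/6.

1/6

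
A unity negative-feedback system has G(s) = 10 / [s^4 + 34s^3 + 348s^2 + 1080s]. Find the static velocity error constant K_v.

1/108

Factoring s from the denominator leaves a polynomial with constant term 1080, so the system is type 1.
K_v = lim_{s→0} s·G(s) = 10 / 1080 = 1/108.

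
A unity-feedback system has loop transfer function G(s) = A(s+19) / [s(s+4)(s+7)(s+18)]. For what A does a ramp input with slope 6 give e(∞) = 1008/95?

15

System type = 1 (one pole at s=0).
K_v = lim_{s→0} s·G(s) = A·19 / (4·7·18) = (19/504)·A.
e_ss = 6/K_v = 1008/95 ⇒ K_v = 95/168 ⇒ A = (95/168)/(19/504) = 15.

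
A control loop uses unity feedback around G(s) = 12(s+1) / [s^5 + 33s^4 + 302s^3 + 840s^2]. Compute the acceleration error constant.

Factoring s^2 from the denominator leaves a polynomial with constant term 840, so the system is type 2.
K_a = lim_{s→0} s^2·G(s) = 12·1 / 840 = 1/70.

1/70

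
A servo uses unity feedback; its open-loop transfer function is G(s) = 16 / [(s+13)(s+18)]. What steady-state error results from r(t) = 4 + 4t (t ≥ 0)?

infinity

System type = 0 (no poles at s=0). Taking each input component in turn:
  • 4: e_ss = 4/(1+K_p) with K_p=8/117 → 3.744.
  • 4t: a type-0 system cannot track it, e_ss → ∞.
The unbounded component dominates.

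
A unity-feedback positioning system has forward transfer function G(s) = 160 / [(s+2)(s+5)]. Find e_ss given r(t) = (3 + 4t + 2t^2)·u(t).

The open loop has no poles at the origin → type 0 system. Treating each term separately:
  • 3: e_ss = 3/(1+K_p) with K_p=16 → 3/17.
  • 4t: a type-0 system cannot track it, e_ss → ∞.
  • 2t^2: a type-0 system cannot track it, e_ss → ∞.
The unbounded component dominates.

infinity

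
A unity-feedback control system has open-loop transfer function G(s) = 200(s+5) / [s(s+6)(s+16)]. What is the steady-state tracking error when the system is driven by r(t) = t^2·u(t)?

infinity

System type = 1 (one pole at s=0).
For a type-1 system K_a = 0, so e_ss to a parabolic input is unbounded.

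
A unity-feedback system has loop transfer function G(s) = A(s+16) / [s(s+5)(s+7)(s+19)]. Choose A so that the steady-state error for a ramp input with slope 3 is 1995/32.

2

The open loop has one pole at the origin → type 1 system.
K_v = lim_{s→0} s·G(s) = A·16 / (5·7·19) = (16/665)·A.
e_ss = 3/K_v = 1995/32 ⇒ K_v = 32/665 ⇒ A = (32/665)/(16/665) = 2.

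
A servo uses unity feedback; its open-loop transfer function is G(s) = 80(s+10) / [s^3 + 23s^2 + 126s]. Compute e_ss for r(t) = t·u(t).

Lowest-order denominator term is 126s, so the open loop has 1 pole at the origin → type 1 system.
K_v = lim_{s→0} s·G(s) = 80·10 / 126 = 400/63.
e_ss = 1/K_v = 1/(400/63) = 0.1575.

0.1575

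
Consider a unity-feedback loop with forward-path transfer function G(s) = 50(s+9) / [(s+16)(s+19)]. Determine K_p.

No free integrators in G(s): this is a type 0 system.
K_p = lim_{s→0} G(s) = 50·9 / (16·19) = 225/152.

225/152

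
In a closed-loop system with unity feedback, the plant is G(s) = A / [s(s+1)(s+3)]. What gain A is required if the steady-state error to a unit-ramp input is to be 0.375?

System type = 1 (one pole at s=0).
K_v = lim_{s→0} s·G(s) = A / (1·3) = (1/3)·A.
e_ss = 1/K_v = 0.375 ⇒ K_v = 8/3 ⇒ A = (8/3)/(1/3) = 8.

8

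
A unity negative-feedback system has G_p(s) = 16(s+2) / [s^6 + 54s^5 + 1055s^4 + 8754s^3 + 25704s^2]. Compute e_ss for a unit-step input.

0

Lowest-order denominator term is 25704s^2, so the open loop has 2 poles at the origin → type 2 system.
K_p = ∞ for a type-2 system; e_ss to a step is zero.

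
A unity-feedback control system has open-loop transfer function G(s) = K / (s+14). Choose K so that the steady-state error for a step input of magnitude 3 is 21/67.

G(s) has no factors of s in the denominator, so the system is type 0.
K_p = lim_{s→0} G(s) = K / (14) = (1/14)·K.
e_ss = 3/(1 + K_p) = 21/67 ⇒ 1 + (1/14)·K = 67/7 ⇒ K = 120.

120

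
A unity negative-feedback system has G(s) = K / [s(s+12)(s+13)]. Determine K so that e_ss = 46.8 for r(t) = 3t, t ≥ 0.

10

G(s) has one factor of s in the denominator, so the system is type 1.
K_v = lim_{s→0} s·G(s) = K / (12·13) = (1/156)·K.
e_ss = 3/K_v = 46.8 ⇒ K_v = 5/78 ⇒ K = (5/78)/(1/156) = 10.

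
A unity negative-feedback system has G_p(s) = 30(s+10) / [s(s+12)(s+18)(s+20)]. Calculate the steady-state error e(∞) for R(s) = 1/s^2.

One free integrator in G_p(s): this is a type 1 system.
K_v = lim_{s→0} s·G_p(s) = 30·10 / (12·18·20) = 5/72.
e_ss = 1/K_v = 1/(5/72) = 14.4.

14.4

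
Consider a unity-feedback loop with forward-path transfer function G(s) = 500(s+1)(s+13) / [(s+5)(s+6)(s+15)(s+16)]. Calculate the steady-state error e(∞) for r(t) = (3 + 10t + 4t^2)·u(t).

System type = 0 (no poles at s=0). Treating each term separately:
  • 3: e_ss = 3/(1+K_p) with K_p=65/72 → 216/137.
  • 10t: a type-0 system cannot track it, e_ss → ∞.
  • 4t^2: a type-0 system cannot track it, e_ss → ∞.
The unbounded component dominates.

infinity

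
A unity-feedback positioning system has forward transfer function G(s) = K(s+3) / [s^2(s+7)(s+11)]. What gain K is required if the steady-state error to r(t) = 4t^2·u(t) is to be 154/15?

20

System type = 2 (two poles at s=0).
K_a = lim_{s→0} s^2·G(s) = K·3 / (7·11) = (3/77)·K.
e_ss = 8/K_a = 154/15 ⇒ K_a = 60/77 ⇒ K = (60/77)/(3/77) = 20.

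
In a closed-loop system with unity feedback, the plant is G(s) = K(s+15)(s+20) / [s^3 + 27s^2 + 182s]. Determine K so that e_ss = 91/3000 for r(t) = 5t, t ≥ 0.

Factoring s from the denominator leaves a polynomial with constant term 182, so the system is type 1.
K_v = lim_{s→0} s·G(s) = K·15·20 / 182 = (150/91)·K.
e_ss = 5/K_v = 91/3000 ⇒ K_v = 15000/91 ⇒ K = (15000/91)/(150/91) = 100.

100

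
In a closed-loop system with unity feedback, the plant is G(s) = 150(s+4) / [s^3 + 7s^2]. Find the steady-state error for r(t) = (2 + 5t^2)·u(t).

7/60

Lowest-order denominator term is 7s^2, so the open loop has 2 poles at the origin → type 2 system. Treating each term separately:
  • 2: tracked with zero error.
  • 5t^2: e_ss = 10/K_a with K_a=600/7 → 7/60.
Total e_ss = 7/60.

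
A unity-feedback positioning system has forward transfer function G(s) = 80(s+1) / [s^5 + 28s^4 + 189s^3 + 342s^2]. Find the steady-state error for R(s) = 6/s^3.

Lowest-order denominator term is 342s^2, so the open loop has 2 poles at the origin → type 2 system.
K_a = lim_{s→0} s^2·G(s) = 80·1 / 342 = 40/171.
r(t) = 3t^2 gives R(s) = 6/s^3.
e_ss = 6/K_a = 6/(40/171) = 25.65.

25.65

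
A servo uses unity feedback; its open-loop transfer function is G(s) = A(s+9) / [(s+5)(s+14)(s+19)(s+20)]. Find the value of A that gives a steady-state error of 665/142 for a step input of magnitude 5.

The open loop has no poles at the origin → type 0 system.
K_p = lim_{s→0} G(s) = A·9 / (5·14·19·20) = (9/26600)·A.
e_ss = 5/(1 + K_p) = 665/142 ⇒ 1 + (9/26600)·A = 142/133 ⇒ A = 200.

200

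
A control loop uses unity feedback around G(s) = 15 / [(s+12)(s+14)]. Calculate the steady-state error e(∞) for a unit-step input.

56/61

The open loop has no poles at the origin → type 0 system.
K_p = lim_{s→0} G(s) = 15 / (12·14) = 5/56.
e_ss = 1/(1 + K_p) = 1/(61/56) = 56/61.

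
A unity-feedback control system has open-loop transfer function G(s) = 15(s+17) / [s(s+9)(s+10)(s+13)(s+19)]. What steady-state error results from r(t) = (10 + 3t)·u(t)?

One free integrator in G(s): this is a type 1 system. By superposition:
  • 10: tracked with zero error.
  • 3t: e_ss = 3/K_v with K_v=17/1482 → 4446/17.
Total e_ss = 4446/17.

4446/17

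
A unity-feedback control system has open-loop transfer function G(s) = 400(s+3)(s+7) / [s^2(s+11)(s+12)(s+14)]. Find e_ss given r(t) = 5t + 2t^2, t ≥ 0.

Two free integrators in G(s): this is a type 2 system. Taking each input component in turn:
  • 5t: tracked with zero error.
  • 2t^2: e_ss = 4/K_a with K_a=50/11 → 0.88.
Total e_ss = 0.88.

0.88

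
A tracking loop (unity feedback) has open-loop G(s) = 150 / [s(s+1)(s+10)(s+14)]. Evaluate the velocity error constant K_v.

The open loop has one pole at the origin → type 1 system.
K_v = lim_{s→0} s·G(s) = 150 / (1·10·14) = 15/14.

15/14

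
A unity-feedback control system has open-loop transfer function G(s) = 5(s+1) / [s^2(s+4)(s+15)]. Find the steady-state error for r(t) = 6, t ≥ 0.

The open loop has two poles at the origin → type 2 system.
A type-2 system has K_p = ∞, so it tracks a step input with zero steady-state error.

0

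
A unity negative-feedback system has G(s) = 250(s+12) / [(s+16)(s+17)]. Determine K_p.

375/34

The open loop has no poles at the origin → type 0 system.
K_p = lim_{s→0} G(s) = 250·12 / (16·17) = 375/34.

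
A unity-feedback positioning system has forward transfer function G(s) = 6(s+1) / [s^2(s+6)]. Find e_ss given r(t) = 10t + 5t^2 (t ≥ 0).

10

The open loop has two poles at the origin → type 2 system. Taking each input component in turn:
  • 10t: tracked with zero error.
  • 5t^2: e_ss = 10/K_a with K_a=1 → 10.
Total e_ss = 10.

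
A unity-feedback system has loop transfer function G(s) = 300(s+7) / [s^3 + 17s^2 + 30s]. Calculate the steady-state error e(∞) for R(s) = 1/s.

The denominator has no term below 30s — 1 pole at s=0, type 1.
K_p = ∞ for a type-1 system; e_ss to a step is zero.

0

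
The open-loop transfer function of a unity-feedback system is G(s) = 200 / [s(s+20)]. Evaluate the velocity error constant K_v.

10

System type = 1 (one pole at s=0).
K_v = lim_{s→0} s·G(s) = 200 / (20) = 10.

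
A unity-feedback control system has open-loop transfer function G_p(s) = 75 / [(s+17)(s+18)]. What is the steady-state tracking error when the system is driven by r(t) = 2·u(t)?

System type = 0 (no poles at s=0).
K_p = lim_{s→0} G_p(s) = 75 / (17·18) = 25/102.
e_ss = 2/(1 + K_p) = 2/(127/102) = 204/127.

204/127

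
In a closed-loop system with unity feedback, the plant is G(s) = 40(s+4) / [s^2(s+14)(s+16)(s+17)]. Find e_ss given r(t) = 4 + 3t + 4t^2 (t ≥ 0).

190.4

System type = 2 (two poles at s=0). By superposition:
  • 4: tracked with zero error.
  • 3t: tracked with zero error.
  • 4t^2: e_ss = 8/K_a with K_a=5/119 → 190.4.
Total e_ss = 190.4.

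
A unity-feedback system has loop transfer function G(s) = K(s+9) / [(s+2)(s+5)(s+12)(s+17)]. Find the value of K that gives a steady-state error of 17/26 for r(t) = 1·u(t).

System type = 0 (no poles at s=0).
K_p = lim_{s→0} G(s) = K·9 / (2·5·12·17) = (3/680)·K.
e_ss = 1/(1 + K_p) = 17/26 ⇒ 1 + (3/680)·K = 26/17 ⇒ K = 120.

120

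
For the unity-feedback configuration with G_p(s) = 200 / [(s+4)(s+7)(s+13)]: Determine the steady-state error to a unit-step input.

91/141

No free integrators in G_p(s): this is a type 0 system.
K_p = lim_{s→0} G_p(s) = 200 / (4·7·13) = 50/91.
e_ss = 1/(1 + K_p) = 1/(141/91) = 91/141.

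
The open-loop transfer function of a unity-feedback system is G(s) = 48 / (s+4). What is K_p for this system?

System type = 0 (no poles at s=0).
K_p = lim_{s→0} G(s) = 48 / (4) = 12.

12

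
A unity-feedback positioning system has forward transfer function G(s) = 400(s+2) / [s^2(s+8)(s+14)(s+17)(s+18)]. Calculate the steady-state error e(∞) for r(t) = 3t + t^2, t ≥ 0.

System type = 2 (two poles at s=0). Taking each input component in turn:
  • 3t: tracked with zero error.
  • t^2: e_ss = 2/K_a with K_a=25/1071 → 85.68.
Total e_ss = 85.68.

85.68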